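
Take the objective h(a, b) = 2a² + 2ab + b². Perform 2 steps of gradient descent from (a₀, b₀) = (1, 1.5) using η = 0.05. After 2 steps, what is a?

∇h = (4a + 2b, 2a + 2b)
(a₁, b₁) = (1, 1.5) − 0.05·(7, 5) = (0.65, 1.25)
(a₂, b₂) = (0.65, 1.25) − 0.05·(5.1, 3.8) = (0.395, 1.06)
a = 0.395

0.395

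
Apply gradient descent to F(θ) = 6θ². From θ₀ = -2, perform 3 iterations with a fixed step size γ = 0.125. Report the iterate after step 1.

F′(θ) = 12θ
Step 1: F′(-2) = -24; θ₁ = -2 − 0.125·(-24) = 1

1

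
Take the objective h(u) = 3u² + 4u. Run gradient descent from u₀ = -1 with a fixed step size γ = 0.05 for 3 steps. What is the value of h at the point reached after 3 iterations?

-1.294117

h′(u) = 6u + 4
u₁ = -1 − 0.05·(-2) = -0.9
u₂ = -0.9 − 0.05·(-1.4) = -0.83
u₃ = -0.83 − 0.05·(-0.98) = -0.781
h(-0.781) = -1.294117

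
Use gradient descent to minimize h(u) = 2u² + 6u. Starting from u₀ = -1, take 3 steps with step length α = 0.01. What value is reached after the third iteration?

h′(u) = 4u + 6
Step 1: h′(-1) = 2; u₁ = -1 − 0.01·2 = -1.02
Step 2: h′(-1.02) = 1.92; u₂ = -1.02 − 0.01·1.92 = -1.0392
Step 3: h′(-1.0392) = 1.8432; u₃ = -1.0392 − 0.01·1.8432 = -1.057632

-1.057632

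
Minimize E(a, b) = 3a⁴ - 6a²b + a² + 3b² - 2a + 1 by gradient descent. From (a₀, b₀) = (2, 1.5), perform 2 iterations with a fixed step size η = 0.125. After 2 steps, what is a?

251.9921875

∇E = (12a³ - 12ab + 2a - 2, -6a² + 6b)
(a₁, b₁) = (2, 1.5) − 0.125·(62, -15) = (-5.75, 3.375)
(a₂, b₂) = (-5.75, 3.375) − 0.125·(-2061.9375, -178.125) = (251.9921875, 25.640625)
a = 251.9921875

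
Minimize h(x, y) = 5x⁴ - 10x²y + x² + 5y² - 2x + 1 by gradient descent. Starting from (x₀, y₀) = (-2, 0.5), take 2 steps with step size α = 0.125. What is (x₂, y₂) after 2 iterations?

(-10517.0546875, 328.859375)

∇h = (20x³ - 20xy + 2x - 2, -10x² + 10y)
(x₁, y₁) = (-2, 0.5) − 0.125·(-146, -35) = (16.25, 4.875)
(x₂, y₂) = (16.25, 4.875) − 0.125·(84266.4375, -2591.875) = (-10517.0546875, 328.859375)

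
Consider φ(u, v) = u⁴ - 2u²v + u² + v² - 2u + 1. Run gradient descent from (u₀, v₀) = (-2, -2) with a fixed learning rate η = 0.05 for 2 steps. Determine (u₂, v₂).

(0.4654, -1.211)

∇φ = (4u³ - 4uv + 2u - 2, -2u² + 2v)
(u₁, v₁) = (-2, -2) − 0.05·(-54, -12) = (0.7, -1.4)
(u₂, v₂) = (0.7, -1.4) − 0.05·(4.692, -3.78) = (0.4654, -1.211)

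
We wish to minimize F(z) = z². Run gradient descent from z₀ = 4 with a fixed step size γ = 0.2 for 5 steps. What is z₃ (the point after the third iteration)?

F′(z) = 2z
Step 1: F′(4) = 8; z₁ = 4 − 0.2·8 = 2.4
Step 2: F′(2.4) = 4.8; z₂ = 2.4 − 0.2·4.8 = 1.44
Step 3: F′(1.44) = 2.88; z₃ = 1.44 − 0.2·2.88 = 0.864

0.864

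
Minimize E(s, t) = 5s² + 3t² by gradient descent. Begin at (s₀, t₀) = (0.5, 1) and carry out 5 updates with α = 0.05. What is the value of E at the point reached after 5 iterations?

0.085963277825

∇E = (10s, 6t)
(s₁, t₁) = (0.5, 1) − 0.05·(5, 6) = (0.25, 0.7)
(s₂, t₂) = (0.25, 0.7) − 0.05·(2.5, 4.2) = (0.125, 0.49)
(s₃, t₃) = (0.125, 0.49) − 0.05·(1.25, 2.94) = (0.0625, 0.343)
(s₄, t₄) = (0.0625, 0.343) − 0.05·(0.625, 2.058) = (0.03125, 0.2401)
(s₅, t₅) = (0.03125, 0.2401) − 0.05·(0.3125, 1.4406) = (0.015625, 0.16807)
E(0.015625, 0.16807) = 0.085963277825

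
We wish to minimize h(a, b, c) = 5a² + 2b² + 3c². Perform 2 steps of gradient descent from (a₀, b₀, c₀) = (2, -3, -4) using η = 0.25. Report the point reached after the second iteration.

∇h = (10a, 4b, 6c)
(a₁, b₁, c₁) = (2, -3, -4) − 0.25·(20, -12, -24) = (-3, 0, 2)
(a₂, b₂, c₂) = (-3, 0, 2) − 0.25·(-30, 0, 12) = (4.5, 0, -1)

(4.5, 0, -1)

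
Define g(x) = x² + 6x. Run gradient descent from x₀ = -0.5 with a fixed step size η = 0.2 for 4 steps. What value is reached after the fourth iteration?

-2.676

g′(x) = 2x + 6
x₁ = -0.5 − 0.2·5 = -1.5
x₂ = -1.5 − 0.2·3 = -2.1
x₃ = -2.1 − 0.2·1.8 = -2.46
x₄ = -2.46 − 0.2·1.08 = -2.676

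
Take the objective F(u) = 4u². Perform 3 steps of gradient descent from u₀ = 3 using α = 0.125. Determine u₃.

0

F′(u) = 8u
u₁ = 3 − 0.125·24 = 0
u₂ = 0 − 0.125·0 = 0
u₃ = 0 − 0.125·0 = 0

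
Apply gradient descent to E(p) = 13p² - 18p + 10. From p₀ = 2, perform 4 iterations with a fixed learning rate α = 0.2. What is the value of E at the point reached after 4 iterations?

E′(p) = 26p - 18
p₁ = 2 − 0.2·34 = -4.8
p₂ = -4.8 − 0.2·(-142.8) = 23.76
p₃ = 23.76 − 0.2·599.76 = -96.192
p₄ = -96.192 − 0.2·(-2518.992) = 407.6064
E(407.6064) = 2152531.78997248

2152531.78997248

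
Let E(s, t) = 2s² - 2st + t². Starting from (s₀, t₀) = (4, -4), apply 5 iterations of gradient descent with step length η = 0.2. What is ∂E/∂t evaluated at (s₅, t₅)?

-0.36864

∇E = (4s - 2t, -2s + 2t)
Step 1: at (4, -4), ∇E = (24, -16) → (4, -4) − 0.2·(24, -16) = (-0.8, -0.8)
Step 2: at (-0.8, -0.8), ∇E = (-1.6, 0) → (-0.8, -0.8) − 0.2·(-1.6, 0) = (-0.48, -0.8)
Step 3: at (-0.48, -0.8), ∇E = (-0.32, -0.64) → (-0.48, -0.8) − 0.2·(-0.32, -0.64) = (-0.416, -0.672)
Step 4: at (-0.416, -0.672), ∇E = (-0.32, -0.512) → (-0.416, -0.672) − 0.2·(-0.32, -0.512) = (-0.352, -0.5696)
Step 5: at (-0.352, -0.5696), ∇E = (-0.2688, -0.4352) → (-0.352, -0.5696) − 0.2·(-0.2688, -0.4352) = (-0.29824, -0.48256)
∂E/∂t at (-0.29824, -0.48256) = -0.36864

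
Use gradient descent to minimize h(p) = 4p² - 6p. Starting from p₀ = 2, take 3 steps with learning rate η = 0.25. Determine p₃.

-0.5

h′(p) = 8p - 6
p₁ = 2 − 0.25·10 = -0.5
p₂ = -0.5 − 0.25·(-10) = 2
p₃ = 2 − 0.25·10 = -0.5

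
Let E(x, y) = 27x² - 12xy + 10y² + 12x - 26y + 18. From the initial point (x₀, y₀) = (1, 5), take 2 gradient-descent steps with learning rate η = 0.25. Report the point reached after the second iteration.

(-28.25, 47)

∇E = (54x - 12y + 12, -12x + 20y - 26)
(x₁, y₁) = (1, 5) − 0.25·(6, 62) = (-0.5, -10.5)
(x₂, y₂) = (-0.5, -10.5) − 0.25·(111, -230) = (-28.25, 47)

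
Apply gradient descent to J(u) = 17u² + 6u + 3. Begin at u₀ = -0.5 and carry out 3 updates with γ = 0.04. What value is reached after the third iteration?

-0.161376

J′(u) = 34u + 6
Step 1: J′(-0.5) = -11; u₁ = -0.5 − 0.04·(-11) = -0.06
Step 2: J′(-0.06) = 3.96; u₂ = -0.06 − 0.04·3.96 = -0.2184
Step 3: J′(-0.2184) = -1.4256; u₃ = -0.2184 − 0.04·(-1.4256) = -0.161376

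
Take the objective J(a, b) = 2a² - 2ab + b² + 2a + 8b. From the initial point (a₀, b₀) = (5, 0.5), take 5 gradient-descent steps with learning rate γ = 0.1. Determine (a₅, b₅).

∇J = (4a - 2b + 2, -2a + 2b + 8)
(a₁, b₁) = (5, 0.5) − 0.1·(21, -1) = (2.9, 0.6)
(a₂, b₂) = (2.9, 0.6) − 0.1·(12.4, 3.4) = (1.66, 0.26)
(a₃, b₃) = (1.66, 0.26) − 0.1·(8.12, 5.2) = (0.848, -0.26)
(a₄, b₄) = (0.848, -0.26) − 0.1·(5.912, 5.784) = (0.2568, -0.8384)
(a₅, b₅) = (0.2568, -0.8384) − 0.1·(4.704, 5.8096) = (-0.2136, -1.41936)

(-0.2136, -1.41936)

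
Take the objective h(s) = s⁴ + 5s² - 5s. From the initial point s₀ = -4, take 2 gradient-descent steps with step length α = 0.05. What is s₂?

-264.071525

h′(s) = 4s³ + 10s - 5
Step 1: h′(-4) = -301; s₁ = -4 − 0.05·(-301) = 11.05
Step 2: h′(11.05) = 5502.4305; s₂ = 11.05 − 0.05·5502.4305 = -264.071525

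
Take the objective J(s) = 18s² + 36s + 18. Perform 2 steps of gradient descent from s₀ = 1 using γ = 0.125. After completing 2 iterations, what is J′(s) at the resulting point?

J′(s) = 36s + 36
Step 1: J′(1) = 72; s₁ = 1 − 0.125·72 = -8
Step 2: J′(-8) = -252; s₂ = -8 − 0.125·(-252) = 23.5
J′(s) at (23.5) = 882

882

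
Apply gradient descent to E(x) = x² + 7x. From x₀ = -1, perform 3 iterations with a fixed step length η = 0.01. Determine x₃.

-1.14702

E′(x) = 2x + 7
Step 1: E′(-1) = 5; x₁ = -1 − 0.01·5 = -1.05
Step 2: E′(-1.05) = 4.9; x₂ = -1.05 − 0.01·4.9 = -1.099
Step 3: E′(-1.099) = 4.802; x₃ = -1.099 − 0.01·4.802 = -1.14702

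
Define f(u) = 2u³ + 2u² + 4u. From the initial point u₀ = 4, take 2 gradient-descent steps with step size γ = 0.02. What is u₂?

f′(u) = 6u² + 4u + 4
u₁ = 4 − 0.02·116 = 1.68
u₂ = 1.68 − 0.02·27.6544 = 1.126912

1.126912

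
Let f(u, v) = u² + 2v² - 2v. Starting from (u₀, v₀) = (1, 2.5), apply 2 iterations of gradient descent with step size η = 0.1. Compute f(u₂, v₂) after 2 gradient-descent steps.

∇f = (2u, 4v - 2)
(u₁, v₁) = (1, 2.5) − 0.1·(2, 8) = (0.8, 1.7)
(u₂, v₂) = (0.8, 1.7) − 0.1·(1.6, 4.8) = (0.64, 1.22)
f(0.64, 1.22) = 0.9464

0.9464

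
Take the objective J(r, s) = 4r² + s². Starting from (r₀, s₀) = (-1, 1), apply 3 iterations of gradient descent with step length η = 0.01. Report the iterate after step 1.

(-0.92, 0.98)

∇J = (8r, 2s)
(r₁, s₁) = (-1, 1) − 0.01·(-8, 2) = (-0.92, 0.98)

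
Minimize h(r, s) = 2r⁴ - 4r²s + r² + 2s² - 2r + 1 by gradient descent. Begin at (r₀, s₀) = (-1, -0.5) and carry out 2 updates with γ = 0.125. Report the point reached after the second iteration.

∇h = (8r³ - 8rs + 2r - 2, -4r² + 4s)
Step 1: at (-1, -0.5), ∇h = (-16, -6) → (-1, -0.5) − 0.125·(-16, -6) = (1, 0.25)
Step 2: at (1, 0.25), ∇h = (6, -3) → (1, 0.25) − 0.125·(6, -3) = (0.25, 0.625)

(0.25, 0.625)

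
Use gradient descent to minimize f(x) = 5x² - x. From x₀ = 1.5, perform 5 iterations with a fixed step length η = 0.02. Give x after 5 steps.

0.558752

f′(x) = 10x - 1
Step 1: f′(1.5) = 14; x₁ = 1.5 − 0.02·14 = 1.22
Step 2: f′(1.22) = 11.2; x₂ = 1.22 − 0.02·11.2 = 0.996
Step 3: f′(0.996) = 8.96; x₃ = 0.996 − 0.02·8.96 = 0.8168
Step 4: f′(0.8168) = 7.168; x₄ = 0.8168 − 0.02·7.168 = 0.67344
Step 5: f′(0.67344) = 5.7344; x₅ = 0.67344 − 0.02·5.7344 = 0.558752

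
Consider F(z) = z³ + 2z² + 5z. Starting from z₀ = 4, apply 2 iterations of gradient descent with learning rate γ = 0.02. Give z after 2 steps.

1.898536

F′(z) = 3z² + 4z + 5
Step 1: F′(4) = 69; z₁ = 4 − 0.02·69 = 2.62
Step 2: F′(2.62) = 36.0732; z₂ = 2.62 − 0.02·36.0732 = 1.898536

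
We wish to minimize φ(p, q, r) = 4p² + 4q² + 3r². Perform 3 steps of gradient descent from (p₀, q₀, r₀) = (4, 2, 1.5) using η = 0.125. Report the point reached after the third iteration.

∇φ = (8p, 8q, 6r)
(p₁, q₁, r₁) = (4, 2, 1.5) − 0.125·(32, 16, 9) = (0, 0, 0.375)
(p₂, q₂, r₂) = (0, 0, 0.375) − 0.125·(0, 0, 2.25) = (0, 0, 0.09375)
(p₃, q₃, r₃) = (0, 0, 0.09375) − 0.125·(0, 0, 0.5625) = (0, 0, 0.0234375)

(0, 0, 0.0234375)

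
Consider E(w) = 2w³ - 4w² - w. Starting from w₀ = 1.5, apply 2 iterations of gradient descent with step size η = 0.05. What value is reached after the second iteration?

E′(w) = 6w² - 8w - 1
w₁ = 1.5 − 0.05·0.5 = 1.475
w₂ = 1.475 − 0.05·0.25375 = 1.4623125

1.4623125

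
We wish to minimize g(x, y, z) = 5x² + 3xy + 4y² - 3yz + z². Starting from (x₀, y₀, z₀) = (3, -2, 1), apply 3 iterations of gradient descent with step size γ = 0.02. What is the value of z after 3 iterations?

0.573696

∇g = (10x + 3y, 3x + 8y - 3z, -3y + 2z)
(x₁, y₁, z₁) = (3, -2, 1) − 0.02·(24, -10, 8) = (2.52, -1.8, 0.84)
(x₂, y₂, z₂) = (2.52, -1.8, 0.84) − 0.02·(19.8, -9.36, 7.08) = (2.124, -1.6128, 0.6984)
(x₃, y₃, z₃) = (2.124, -1.6128, 0.6984) − 0.02·(16.4016, -8.6256, 6.2352) = (1.795968, -1.440288, 0.573696)
z = 0.573696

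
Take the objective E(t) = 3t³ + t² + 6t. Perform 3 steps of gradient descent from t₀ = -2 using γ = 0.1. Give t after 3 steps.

-1164.2604304

E′(t) = 9t² + 2t + 6
t₁ = -2 − 0.1·38 = -5.8
t₂ = -5.8 − 0.1·297.16 = -35.516
t₃ = -35.516 − 0.1·11287.444304 = -1164.2604304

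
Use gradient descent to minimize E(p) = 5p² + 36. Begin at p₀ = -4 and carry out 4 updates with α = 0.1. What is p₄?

E′(p) = 10p
Step 1: E′(-4) = -40; p₁ = -4 − 0.1·(-40) = 0
Step 2: E′(0) = 0; p₂ = 0 − 0.1·0 = 0
Step 3: E′(0) = 0; p₃ = 0 − 0.1·0 = 0
Step 4: E′(0) = 0; p₄ = 0 − 0.1·0 = 0

0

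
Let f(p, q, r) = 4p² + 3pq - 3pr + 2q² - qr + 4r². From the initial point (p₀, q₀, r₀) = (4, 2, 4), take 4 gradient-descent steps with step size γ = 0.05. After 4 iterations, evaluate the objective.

7.11505714703125

∇f = (8p + 3q - 3r, 3p + 4q - r, -3p - q + 8r)
(p₁, q₁, r₁) = (4, 2, 4) − 0.05·(26, 16, 18) = (2.7, 1.2, 3.1)
(p₂, q₂, r₂) = (2.7, 1.2, 3.1) − 0.05·(15.9, 9.8, 15.5) = (1.905, 0.71, 2.325)
(p₃, q₃, r₃) = (1.905, 0.71, 2.325) − 0.05·(10.395, 6.23, 12.175) = (1.38525, 0.3985, 1.71625)
(p₄, q₄, r₄) = (1.38525, 0.3985, 1.71625) − 0.05·(7.12875, 4.0335, 9.17575) = (1.0288125, 0.196825, 1.2574625)
f(1.0288125, 0.196825, 1.2574625) = 7.11505714703125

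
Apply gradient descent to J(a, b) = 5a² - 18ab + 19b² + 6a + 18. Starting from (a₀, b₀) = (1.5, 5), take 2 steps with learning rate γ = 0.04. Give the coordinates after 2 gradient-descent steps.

∇J = (10a - 18b + 6, -18a + 38b)
Step 1: at (1.5, 5), ∇J = (-69, 163) → (1.5, 5) − 0.04·(-69, 163) = (4.26, -1.52)
Step 2: at (4.26, -1.52), ∇J = (75.96, -134.44) → (4.26, -1.52) − 0.04·(75.96, -134.44) = (1.2216, 3.8576)

(1.2216, 3.8576)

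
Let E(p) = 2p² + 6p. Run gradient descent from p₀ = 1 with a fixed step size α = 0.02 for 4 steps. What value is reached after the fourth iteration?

0.2909824

E′(p) = 4p + 6
p₁ = 1 − 0.02·10 = 0.8
p₂ = 0.8 − 0.02·9.2 = 0.616
p₃ = 0.616 − 0.02·8.464 = 0.44672
p₄ = 0.44672 − 0.02·7.78688 = 0.2909824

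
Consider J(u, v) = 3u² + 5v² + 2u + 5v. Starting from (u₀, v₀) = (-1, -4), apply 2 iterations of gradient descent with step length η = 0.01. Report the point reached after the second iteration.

(-0.9224, -3.335)

∇J = (6u + 2, 10v + 5)
(u₁, v₁) = (-1, -4) − 0.01·(-4, -35) = (-0.96, -3.65)
(u₂, v₂) = (-0.96, -3.65) − 0.01·(-3.76, -31.5) = (-0.9224, -3.335)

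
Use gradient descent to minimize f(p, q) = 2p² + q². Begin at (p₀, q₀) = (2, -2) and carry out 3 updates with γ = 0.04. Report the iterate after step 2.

∇f = (4p, 2q)
(p₁, q₁) = (2, -2) − 0.04·(8, -4) = (1.68, -1.84)
(p₂, q₂) = (1.68, -1.84) − 0.04·(6.72, -3.68) = (1.4112, -1.6928)

(1.4112, -1.6928)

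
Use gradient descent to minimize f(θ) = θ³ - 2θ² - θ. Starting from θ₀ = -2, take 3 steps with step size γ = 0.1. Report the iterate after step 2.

-9.923

f′(θ) = 3θ² - 4θ - 1
Step 1: f′(-2) = 19; θ₁ = -2 − 0.1·19 = -3.9
Step 2: f′(-3.9) = 60.23; θ₂ = -3.9 − 0.1·60.23 = -9.923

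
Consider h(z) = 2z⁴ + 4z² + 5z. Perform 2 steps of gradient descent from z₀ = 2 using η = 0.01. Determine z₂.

0.88633

h′(z) = 8z³ + 8z + 5
z₁ = 2 − 0.01·85 = 1.15
z₂ = 1.15 − 0.01·26.367 = 0.88633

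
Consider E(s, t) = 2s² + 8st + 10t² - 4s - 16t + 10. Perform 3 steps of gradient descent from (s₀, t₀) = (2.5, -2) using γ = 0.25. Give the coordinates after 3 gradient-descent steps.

∇E = (4s + 8t - 4, 8s + 20t - 16)
(s₁, t₁) = (2.5, -2) − 0.25·(-10, -36) = (5, 7)
(s₂, t₂) = (5, 7) − 0.25·(72, 164) = (-13, -34)
(s₃, t₃) = (-13, -34) − 0.25·(-328, -800) = (69, 166)

(69, 166)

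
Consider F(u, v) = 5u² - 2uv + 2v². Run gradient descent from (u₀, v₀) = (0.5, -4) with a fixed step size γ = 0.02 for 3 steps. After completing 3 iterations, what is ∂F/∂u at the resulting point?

∇F = (10u - 2v, -2u + 4v)
Step 1: at (0.5, -4), ∇F = (13, -17) → (0.5, -4) − 0.02·(13, -17) = (0.24, -3.66)
Step 2: at (0.24, -3.66), ∇F = (9.72, -15.12) → (0.24, -3.66) − 0.02·(9.72, -15.12) = (0.0456, -3.3576)
Step 3: at (0.0456, -3.3576), ∇F = (7.1712, -13.5216) → (0.0456, -3.3576) − 0.02·(7.1712, -13.5216) = (-0.097824, -3.087168)
∂F/∂u at (-0.097824, -3.087168) = 5.196096

5.196096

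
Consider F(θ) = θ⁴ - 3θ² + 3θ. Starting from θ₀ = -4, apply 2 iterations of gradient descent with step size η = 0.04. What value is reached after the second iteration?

-15.70369536

F′(θ) = 4θ³ - 6θ + 3
θ₁ = -4 − 0.04·(-229) = 5.16
θ₂ = 5.16 − 0.04·521.592384 = -15.70369536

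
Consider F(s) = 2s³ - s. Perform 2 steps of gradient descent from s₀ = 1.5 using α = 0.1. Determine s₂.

0.3125

F′(s) = 6s² - 1
Step 1: F′(1.5) = 12.5; s₁ = 1.5 − 0.1·12.5 = 0.25
Step 2: F′(0.25) = -0.625; s₂ = 0.25 − 0.1·(-0.625) = 0.3125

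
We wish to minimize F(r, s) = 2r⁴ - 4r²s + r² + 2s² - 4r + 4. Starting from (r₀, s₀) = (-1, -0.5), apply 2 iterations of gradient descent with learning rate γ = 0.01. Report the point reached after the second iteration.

(-0.69062656, -0.395504)

∇F = (8r³ - 8rs + 2r - 4, -4r² + 4s)
Step 1: at (-1, -0.5), ∇F = (-18, -6) → (-1, -0.5) − 0.01·(-18, -6) = (-0.82, -0.44)
Step 2: at (-0.82, -0.44), ∇F = (-12.937344, -4.4496) → (-0.82, -0.44) − 0.01·(-12.937344, -4.4496) = (-0.69062656, -0.395504)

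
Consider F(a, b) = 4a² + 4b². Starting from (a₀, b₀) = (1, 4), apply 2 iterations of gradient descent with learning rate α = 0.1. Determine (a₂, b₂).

(0.04, 0.16)

∇F = (8a, 8b)
(a₁, b₁) = (1, 4) − 0.1·(8, 32) = (0.2, 0.8)
(a₂, b₂) = (0.2, 0.8) − 0.1·(1.6, 6.4) = (0.04, 0.16)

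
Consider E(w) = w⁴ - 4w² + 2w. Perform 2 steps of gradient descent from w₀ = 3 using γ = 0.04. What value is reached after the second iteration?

-0.64717056

E′(w) = 4w³ - 8w + 2
Step 1: E′(3) = 86; w₁ = 3 − 0.04·86 = -0.44
Step 2: E′(-0.44) = 5.179264; w₂ = -0.44 − 0.04·5.179264 = -0.64717056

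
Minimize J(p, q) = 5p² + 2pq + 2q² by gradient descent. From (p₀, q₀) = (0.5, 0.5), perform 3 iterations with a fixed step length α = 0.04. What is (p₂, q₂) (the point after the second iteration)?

(0.1256, 0.2984)

∇J = (10p + 2q, 2p + 4q)
(p₁, q₁) = (0.5, 0.5) − 0.04·(6, 3) = (0.26, 0.38)
(p₂, q₂) = (0.26, 0.38) − 0.04·(3.36, 2.04) = (0.1256, 0.2984)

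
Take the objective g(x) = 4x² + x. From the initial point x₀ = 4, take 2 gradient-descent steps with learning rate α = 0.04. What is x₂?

1.7824

g′(x) = 8x + 1
Step 1: g′(4) = 33; x₁ = 4 − 0.04·33 = 2.68
Step 2: g′(2.68) = 22.44; x₂ = 2.68 − 0.04·22.44 = 1.7824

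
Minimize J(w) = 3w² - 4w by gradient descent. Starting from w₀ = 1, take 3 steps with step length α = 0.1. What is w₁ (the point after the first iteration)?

J′(w) = 6w - 4
w₁ = 1 − 0.1·2 = 0.8

0.8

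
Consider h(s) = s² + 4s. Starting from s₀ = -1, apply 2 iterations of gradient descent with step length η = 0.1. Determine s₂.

-1.36

h′(s) = 2s + 4
s₁ = -1 − 0.1·2 = -1.2
s₂ = -1.2 − 0.1·1.6 = -1.36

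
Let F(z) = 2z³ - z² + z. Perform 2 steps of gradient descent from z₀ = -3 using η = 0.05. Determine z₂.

F′(z) = 6z² - 2z + 1
z₁ = -3 − 0.05·61 = -6.05
z₂ = -6.05 − 0.05·232.715 = -17.68575

-17.68575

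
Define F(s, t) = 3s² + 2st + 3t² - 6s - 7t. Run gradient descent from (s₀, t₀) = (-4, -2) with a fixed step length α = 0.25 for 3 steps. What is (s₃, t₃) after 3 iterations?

(4.5, 4.75)

∇F = (6s + 2t - 6, 2s + 6t - 7)
(s₁, t₁) = (-4, -2) − 0.25·(-34, -27) = (4.5, 4.75)
(s₂, t₂) = (4.5, 4.75) − 0.25·(30.5, 30.5) = (-3.125, -2.875)
(s₃, t₃) = (-3.125, -2.875) − 0.25·(-30.5, -30.5) = (4.5, 4.75)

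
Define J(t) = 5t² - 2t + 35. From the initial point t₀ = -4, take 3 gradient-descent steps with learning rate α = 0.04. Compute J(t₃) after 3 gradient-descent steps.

J′(t) = 10t - 2
t₁ = -4 − 0.04·(-42) = -2.32
t₂ = -2.32 − 0.04·(-25.2) = -1.312
t₃ = -1.312 − 0.04·(-15.12) = -0.7072
J(-0.7072) = 38.9150592

38.9150592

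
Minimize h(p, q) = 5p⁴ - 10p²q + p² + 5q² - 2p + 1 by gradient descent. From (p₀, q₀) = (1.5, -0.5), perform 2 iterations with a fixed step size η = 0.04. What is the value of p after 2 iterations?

2.4876032

∇h = (20p³ - 20pq + 2p - 2, -10p² + 10q)
(p₁, q₁) = (1.5, -0.5) − 0.04·(83.5, -27.5) = (-1.84, 0.6)
(p₂, q₂) = (-1.84, 0.6) − 0.04·(-108.19008, -27.856) = (2.4876032, 1.71424)
p = 2.4876032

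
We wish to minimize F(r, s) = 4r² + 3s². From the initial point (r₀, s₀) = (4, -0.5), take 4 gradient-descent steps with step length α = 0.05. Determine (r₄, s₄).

(0.5184, -0.12005)

∇F = (8r, 6s)
(r₁, s₁) = (4, -0.5) − 0.05·(32, -3) = (2.4, -0.35)
(r₂, s₂) = (2.4, -0.35) − 0.05·(19.2, -2.1) = (1.44, -0.245)
(r₃, s₃) = (1.44, -0.245) − 0.05·(11.52, -1.47) = (0.864, -0.1715)
(r₄, s₄) = (0.864, -0.1715) − 0.05·(6.912, -1.029) = (0.5184, -0.12005)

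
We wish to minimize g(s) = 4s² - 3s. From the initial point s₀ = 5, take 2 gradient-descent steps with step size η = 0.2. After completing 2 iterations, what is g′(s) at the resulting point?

g′(s) = 8s - 3
Step 1: g′(5) = 37; s₁ = 5 − 0.2·37 = -2.4
Step 2: g′(-2.4) = -22.2; s₂ = -2.4 − 0.2·(-22.2) = 2.04
g′(s) at (2.04) = 13.32

13.32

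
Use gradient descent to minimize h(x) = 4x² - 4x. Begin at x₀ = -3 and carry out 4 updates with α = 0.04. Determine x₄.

h′(x) = 8x - 4
Step 1: h′(-3) = -28; x₁ = -3 − 0.04·(-28) = -1.88
Step 2: h′(-1.88) = -19.04; x₂ = -1.88 − 0.04·(-19.04) = -1.1184
Step 3: h′(-1.1184) = -12.9472; x₃ = -1.1184 − 0.04·(-12.9472) = -0.600512
Step 4: h′(-0.600512) = -8.804096; x₄ = -0.600512 − 0.04·(-8.804096) = -0.24834816

-0.24834816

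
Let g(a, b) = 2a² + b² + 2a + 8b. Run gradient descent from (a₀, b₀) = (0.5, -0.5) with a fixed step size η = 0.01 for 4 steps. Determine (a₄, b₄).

∇g = (4a + 2, 2b + 8)
(a₁, b₁) = (0.5, -0.5) − 0.01·(4, 7) = (0.46, -0.57)
(a₂, b₂) = (0.46, -0.57) − 0.01·(3.84, 6.86) = (0.4216, -0.6386)
(a₃, b₃) = (0.4216, -0.6386) − 0.01·(3.6864, 6.7228) = (0.384736, -0.705828)
(a₄, b₄) = (0.384736, -0.705828) − 0.01·(3.538944, 6.588344) = (0.34934656, -0.77171144)

(0.34934656, -0.77171144)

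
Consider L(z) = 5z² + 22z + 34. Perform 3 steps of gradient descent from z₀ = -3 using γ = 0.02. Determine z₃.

-2.6096

L′(z) = 10z + 22
Step 1: L′(-3) = -8; z₁ = -3 − 0.02·(-8) = -2.84
Step 2: L′(-2.84) = -6.4; z₂ = -2.84 − 0.02·(-6.4) = -2.712
Step 3: L′(-2.712) = -5.12; z₃ = -2.712 − 0.02·(-5.12) = -2.6096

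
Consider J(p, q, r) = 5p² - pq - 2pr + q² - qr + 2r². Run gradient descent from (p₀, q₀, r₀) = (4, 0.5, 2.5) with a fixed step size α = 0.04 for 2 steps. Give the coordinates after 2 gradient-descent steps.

(1.796, 0.8648, 2.288)

∇J = (10p - q - 2r, -p + 2q - r, -2p - q + 4r)
(p₁, q₁, r₁) = (4, 0.5, 2.5) − 0.04·(34.5, -5.5, 1.5) = (2.62, 0.72, 2.44)
(p₂, q₂, r₂) = (2.62, 0.72, 2.44) − 0.04·(20.6, -3.62, 3.8) = (1.796, 0.8648, 2.288)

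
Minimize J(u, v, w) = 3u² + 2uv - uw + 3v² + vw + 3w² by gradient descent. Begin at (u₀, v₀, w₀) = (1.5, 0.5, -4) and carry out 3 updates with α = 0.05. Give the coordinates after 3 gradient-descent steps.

(0.13875, 0.29325, -1.33125)

∇J = (6u + 2v - w, 2u + 6v + w, -u + v + 6w)
(u₁, v₁, w₁) = (1.5, 0.5, -4) − 0.05·(14, 2, -25) = (0.8, 0.4, -2.75)
(u₂, v₂, w₂) = (0.8, 0.4, -2.75) − 0.05·(8.35, 1.25, -16.9) = (0.3825, 0.3375, -1.905)
(u₃, v₃, w₃) = (0.3825, 0.3375, -1.905) − 0.05·(4.875, 0.885, -11.475) = (0.13875, 0.29325, -1.33125)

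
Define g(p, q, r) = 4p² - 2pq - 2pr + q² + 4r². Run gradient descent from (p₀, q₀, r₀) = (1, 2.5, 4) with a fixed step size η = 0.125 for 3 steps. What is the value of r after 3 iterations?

∇g = (8p - 2q - 2r, -2p + 2q, -2p + 8r)
Step 1: at (1, 2.5, 4), ∇g = (-5, 3, 30) → (1, 2.5, 4) − 0.125·(-5, 3, 30) = (1.625, 2.125, 0.25)
Step 2: at (1.625, 2.125, 0.25), ∇g = (8.25, 1, -1.25) → (1.625, 2.125, 0.25) − 0.125·(8.25, 1, -1.25) = (0.59375, 2, 0.40625)
Step 3: at (0.59375, 2, 0.40625), ∇g = (-0.0625, 2.8125, 2.0625) → (0.59375, 2, 0.40625) − 0.125·(-0.0625, 2.8125, 2.0625) = (0.6015625, 1.6484375, 0.1484375)
r = 0.1484375

0.1484375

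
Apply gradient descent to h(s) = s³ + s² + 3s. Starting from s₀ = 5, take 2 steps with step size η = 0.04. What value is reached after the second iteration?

0.978752

h′(s) = 3s² + 2s + 3
Step 1: h′(5) = 88; s₁ = 5 − 0.04·88 = 1.48
Step 2: h′(1.48) = 12.5312; s₂ = 1.48 − 0.04·12.5312 = 0.978752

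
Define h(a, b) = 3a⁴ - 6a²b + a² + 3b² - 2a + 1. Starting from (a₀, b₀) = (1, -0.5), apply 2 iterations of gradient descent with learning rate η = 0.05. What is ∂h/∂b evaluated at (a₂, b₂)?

∇h = (12a³ - 12ab + 2a - 2, -6a² + 6b)
Step 1: at (1, -0.5), ∇h = (18, -9) → (1, -0.5) − 0.05·(18, -9) = (0.1, -0.05)
Step 2: at (0.1, -0.05), ∇h = (-1.728, -0.36) → (0.1, -0.05) − 0.05·(-1.728, -0.36) = (0.1864, -0.032)
∂h/∂b at (0.1864, -0.032) = -0.40046976

-0.40046976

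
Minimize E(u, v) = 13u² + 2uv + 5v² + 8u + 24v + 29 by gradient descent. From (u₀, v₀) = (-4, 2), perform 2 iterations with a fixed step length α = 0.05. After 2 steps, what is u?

∇E = (26u + 2v + 8, 2u + 10v + 24)
Step 1: at (-4, 2), ∇E = (-92, 36) → (-4, 2) − 0.05·(-92, 36) = (0.6, 0.2)
Step 2: at (0.6, 0.2), ∇E = (24, 27.2) → (0.6, 0.2) − 0.05·(24, 27.2) = (-0.6, -1.16)
u = -0.6

-0.6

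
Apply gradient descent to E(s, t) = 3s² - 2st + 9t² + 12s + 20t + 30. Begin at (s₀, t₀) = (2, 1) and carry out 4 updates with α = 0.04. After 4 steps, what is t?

∇E = (6s - 2t + 12, -2s + 18t + 20)
(s₁, t₁) = (2, 1) − 0.04·(22, 34) = (1.12, -0.36)
(s₂, t₂) = (1.12, -0.36) − 0.04·(19.44, 11.28) = (0.3424, -0.8112)
(s₃, t₃) = (0.3424, -0.8112) − 0.04·(15.6768, 4.7136) = (-0.284672, -0.999744)
(s₄, t₄) = (-0.284672, -0.999744) − 0.04·(12.291456, 2.573952) = (-0.77633024, -1.10270208)
t = -1.10270208

-1.10270208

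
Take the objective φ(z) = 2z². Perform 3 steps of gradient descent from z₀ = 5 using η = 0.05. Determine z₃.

2.56

φ′(z) = 4z
Step 1: φ′(5) = 20; z₁ = 5 − 0.05·20 = 4
Step 2: φ′(4) = 16; z₂ = 4 − 0.05·16 = 3.2
Step 3: φ′(3.2) = 12.8; z₃ = 3.2 − 0.05·12.8 = 2.56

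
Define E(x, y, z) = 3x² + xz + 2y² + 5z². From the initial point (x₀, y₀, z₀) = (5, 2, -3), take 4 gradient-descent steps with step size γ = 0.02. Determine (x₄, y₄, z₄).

(3.14987216, 1.43278592, -1.47147696)

∇E = (6x + z, 4y, x + 10z)
(x₁, y₁, z₁) = (5, 2, -3) − 0.02·(27, 8, -25) = (4.46, 1.84, -2.5)
(x₂, y₂, z₂) = (4.46, 1.84, -2.5) − 0.02·(24.26, 7.36, -20.54) = (3.9748, 1.6928, -2.0892)
(x₃, y₃, z₃) = (3.9748, 1.6928, -2.0892) − 0.02·(21.7596, 6.7712, -16.9172) = (3.539608, 1.557376, -1.750856)
(x₄, y₄, z₄) = (3.539608, 1.557376, -1.750856) − 0.02·(19.486792, 6.229504, -13.968952) = (3.14987216, 1.43278592, -1.47147696)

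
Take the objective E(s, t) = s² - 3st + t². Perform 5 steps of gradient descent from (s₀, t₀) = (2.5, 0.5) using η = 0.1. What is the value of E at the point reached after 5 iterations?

-5.831037722725

∇E = (2s - 3t, -3s + 2t)
Step 1: at (2.5, 0.5), ∇E = (3.5, -6.5) → (2.5, 0.5) − 0.1·(3.5, -6.5) = (2.15, 1.15)
Step 2: at (2.15, 1.15), ∇E = (0.85, -4.15) → (2.15, 1.15) − 0.1·(0.85, -4.15) = (2.065, 1.565)
Step 3: at (2.065, 1.565), ∇E = (-0.565, -3.065) → (2.065, 1.565) − 0.1·(-0.565, -3.065) = (2.1215, 1.8715)
Step 4: at (2.1215, 1.8715), ∇E = (-1.3715, -2.6215) → (2.1215, 1.8715) − 0.1·(-1.3715, -2.6215) = (2.25865, 2.13365)
Step 5: at (2.25865, 2.13365), ∇E = (-1.88365, -2.50865) → (2.25865, 2.13365) − 0.1·(-1.88365, -2.50865) = (2.447015, 2.384515)
E(2.447015, 2.384515) = -5.831037722725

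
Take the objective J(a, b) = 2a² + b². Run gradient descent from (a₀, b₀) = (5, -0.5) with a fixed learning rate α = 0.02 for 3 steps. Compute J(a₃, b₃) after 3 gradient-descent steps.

∇J = (4a, 2b)
(a₁, b₁) = (5, -0.5) − 0.02·(20, -1) = (4.6, -0.48)
(a₂, b₂) = (4.6, -0.48) − 0.02·(18.4, -0.96) = (4.232, -0.4608)
(a₃, b₃) = (4.232, -0.4608) − 0.02·(16.928, -0.9216) = (3.89344, -0.442368)
J(3.89344, -0.442368) = 30.513439514624

30.513439514624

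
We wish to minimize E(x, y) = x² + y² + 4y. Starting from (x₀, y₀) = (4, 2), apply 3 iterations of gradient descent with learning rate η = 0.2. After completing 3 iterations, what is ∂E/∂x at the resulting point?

∇E = (2x, 2y + 4)
(x₁, y₁) = (4, 2) − 0.2·(8, 8) = (2.4, 0.4)
(x₂, y₂) = (2.4, 0.4) − 0.2·(4.8, 4.8) = (1.44, -0.56)
(x₃, y₃) = (1.44, -0.56) − 0.2·(2.88, 2.88) = (0.864, -1.136)
∂E/∂x at (0.864, -1.136) = 1.728

1.728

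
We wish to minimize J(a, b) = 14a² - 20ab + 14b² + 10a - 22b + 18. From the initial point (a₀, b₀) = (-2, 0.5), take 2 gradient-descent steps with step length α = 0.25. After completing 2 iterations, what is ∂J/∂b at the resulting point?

5312

∇J = (28a - 20b + 10, -20a + 28b - 22)
(a₁, b₁) = (-2, 0.5) − 0.25·(-56, 32) = (12, -7.5)
(a₂, b₂) = (12, -7.5) − 0.25·(496, -472) = (-112, 110.5)
∂J/∂b at (-112, 110.5) = 5312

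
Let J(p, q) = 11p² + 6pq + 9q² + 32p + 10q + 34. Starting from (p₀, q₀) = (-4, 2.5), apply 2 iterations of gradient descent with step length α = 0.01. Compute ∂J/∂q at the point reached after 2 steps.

24.892

∇J = (22p + 6q + 32, 6p + 18q + 10)
(p₁, q₁) = (-4, 2.5) − 0.01·(-41, 31) = (-3.59, 2.19)
(p₂, q₂) = (-3.59, 2.19) − 0.01·(-33.84, 27.88) = (-3.2516, 1.9112)
∂J/∂q at (-3.2516, 1.9112) = 24.892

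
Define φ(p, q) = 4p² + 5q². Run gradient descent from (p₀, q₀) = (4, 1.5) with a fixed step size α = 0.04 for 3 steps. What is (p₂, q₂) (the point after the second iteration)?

(1.8496, 0.54)

∇φ = (8p, 10q)
(p₁, q₁) = (4, 1.5) − 0.04·(32, 15) = (2.72, 0.9)
(p₂, q₂) = (2.72, 0.9) − 0.04·(21.76, 9) = (1.8496, 0.54)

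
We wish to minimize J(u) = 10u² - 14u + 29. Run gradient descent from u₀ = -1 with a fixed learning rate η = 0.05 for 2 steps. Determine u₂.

0.7

J′(u) = 20u - 14
Step 1: J′(-1) = -34; u₁ = -1 − 0.05·(-34) = 0.7
Step 2: J′(0.7) = 0; u₂ = 0.7 − 0.05·0 = 0.7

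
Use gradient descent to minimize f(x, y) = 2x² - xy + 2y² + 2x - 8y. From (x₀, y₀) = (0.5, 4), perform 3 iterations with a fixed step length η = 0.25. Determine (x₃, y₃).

(0.03125, 2.0078125)

∇f = (4x - y + 2, -x + 4y - 8)
Step 1: at (0.5, 4), ∇f = (0, 7.5) → (0.5, 4) − 0.25·(0, 7.5) = (0.5, 2.125)
Step 2: at (0.5, 2.125), ∇f = (1.875, 0) → (0.5, 2.125) − 0.25·(1.875, 0) = (0.03125, 2.125)
Step 3: at (0.03125, 2.125), ∇f = (0, 0.46875) → (0.03125, 2.125) − 0.25·(0, 0.46875) = (0.03125, 2.0078125)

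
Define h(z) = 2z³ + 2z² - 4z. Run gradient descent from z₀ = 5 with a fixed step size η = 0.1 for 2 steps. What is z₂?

h′(z) = 6z² + 4z - 4
Step 1: h′(5) = 166; z₁ = 5 − 0.1·166 = -11.6
Step 2: h′(-11.6) = 756.96; z₂ = -11.6 − 0.1·756.96 = -87.296

-87.296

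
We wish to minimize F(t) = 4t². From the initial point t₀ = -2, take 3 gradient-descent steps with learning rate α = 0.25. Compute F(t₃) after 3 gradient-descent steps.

F′(t) = 8t
t₁ = -2 − 0.25·(-16) = 2
t₂ = 2 − 0.25·16 = -2
t₃ = -2 − 0.25·(-16) = 2
F(2) = 16

16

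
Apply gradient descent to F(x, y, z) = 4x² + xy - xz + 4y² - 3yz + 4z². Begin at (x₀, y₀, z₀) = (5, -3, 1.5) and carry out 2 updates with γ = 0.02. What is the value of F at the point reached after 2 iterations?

70.51706668

∇F = (8x + y - z, x + 8y - 3z, -x - 3y + 8z)
Step 1: at (5, -3, 1.5), ∇F = (35.5, -23.5, 16) → (5, -3, 1.5) − 0.02·(35.5, -23.5, 16) = (4.29, -2.53, 1.18)
Step 2: at (4.29, -2.53, 1.18), ∇F = (30.61, -19.49, 12.74) → (4.29, -2.53, 1.18) − 0.02·(30.61, -19.49, 12.74) = (3.6778, -2.1402, 0.9252)
F(3.6778, -2.1402, 0.9252) = 70.51706668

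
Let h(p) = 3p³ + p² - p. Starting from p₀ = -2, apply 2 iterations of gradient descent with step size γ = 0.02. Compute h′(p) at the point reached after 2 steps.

116.807696525376

h′(p) = 9p² + 2p - 1
p₁ = -2 − 0.02·31 = -2.62
p₂ = -2.62 − 0.02·55.5396 = -3.730792
h′(p) at (-3.730792) = 116.807696525376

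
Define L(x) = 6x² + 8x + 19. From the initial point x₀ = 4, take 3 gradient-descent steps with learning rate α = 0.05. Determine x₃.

-0.368

L′(x) = 12x + 8
Step 1: L′(4) = 56; x₁ = 4 − 0.05·56 = 1.2
Step 2: L′(1.2) = 22.4; x₂ = 1.2 − 0.05·22.4 = 0.08
Step 3: L′(0.08) = 8.96; x₃ = 0.08 − 0.05·8.96 = -0.368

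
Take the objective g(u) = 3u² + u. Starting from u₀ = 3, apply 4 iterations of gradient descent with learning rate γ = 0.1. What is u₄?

g′(u) = 6u + 1
Step 1: g′(3) = 19; u₁ = 3 − 0.1·19 = 1.1
Step 2: g′(1.1) = 7.6; u₂ = 1.1 − 0.1·7.6 = 0.34
Step 3: g′(0.34) = 3.04; u₃ = 0.34 − 0.1·3.04 = 0.036
Step 4: g′(0.036) = 1.216; u₄ = 0.036 − 0.1·1.216 = -0.0856

-0.0856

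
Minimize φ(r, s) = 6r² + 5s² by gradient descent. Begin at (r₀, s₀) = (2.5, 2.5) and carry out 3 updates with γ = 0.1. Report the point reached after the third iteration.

∇φ = (12r, 10s)
Step 1: at (2.5, 2.5), ∇φ = (30, 25) → (2.5, 2.5) − 0.1·(30, 25) = (-0.5, 0)
Step 2: at (-0.5, 0), ∇φ = (-6, 0) → (-0.5, 0) − 0.1·(-6, 0) = (0.1, 0)
Step 3: at (0.1, 0), ∇φ = (1.2, 0) → (0.1, 0) − 0.1·(1.2, 0) = (-0.02, 0)

(-0.02, 0)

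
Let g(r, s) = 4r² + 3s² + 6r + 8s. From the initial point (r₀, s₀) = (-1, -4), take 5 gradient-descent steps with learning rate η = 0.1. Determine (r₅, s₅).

(-0.75008, -1.36064)

∇g = (8r + 6, 6s + 8)
Step 1: at (-1, -4), ∇g = (-2, -16) → (-1, -4) − 0.1·(-2, -16) = (-0.8, -2.4)
Step 2: at (-0.8, -2.4), ∇g = (-0.4, -6.4) → (-0.8, -2.4) − 0.1·(-0.4, -6.4) = (-0.76, -1.76)
Step 3: at (-0.76, -1.76), ∇g = (-0.08, -2.56) → (-0.76, -1.76) − 0.1·(-0.08, -2.56) = (-0.752, -1.504)
Step 4: at (-0.752, -1.504), ∇g = (-0.016, -1.024) → (-0.752, -1.504) − 0.1·(-0.016, -1.024) = (-0.7504, -1.4016)
Step 5: at (-0.7504, -1.4016), ∇g = (-0.0032, -0.4096) → (-0.7504, -1.4016) − 0.1·(-0.0032, -0.4096) = (-0.75008, -1.36064)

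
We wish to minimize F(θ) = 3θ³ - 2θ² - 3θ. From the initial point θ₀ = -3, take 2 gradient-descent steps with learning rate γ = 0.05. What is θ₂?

F′(θ) = 9θ² - 4θ - 3
Step 1: F′(-3) = 90; θ₁ = -3 − 0.05·90 = -7.5
Step 2: F′(-7.5) = 533.25; θ₂ = -7.5 − 0.05·533.25 = -34.1625

-34.1625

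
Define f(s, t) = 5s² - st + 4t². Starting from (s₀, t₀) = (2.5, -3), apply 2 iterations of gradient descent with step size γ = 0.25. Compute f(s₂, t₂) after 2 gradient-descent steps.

419.7080078125

∇f = (10s - t, -s + 8t)
(s₁, t₁) = (2.5, -3) − 0.25·(28, -26.5) = (-4.5, 3.625)
(s₂, t₂) = (-4.5, 3.625) − 0.25·(-48.625, 33.5) = (7.65625, -4.75)
f(7.65625, -4.75) = 419.7080078125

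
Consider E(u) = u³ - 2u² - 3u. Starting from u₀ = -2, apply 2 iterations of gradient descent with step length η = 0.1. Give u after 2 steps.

E′(u) = 3u² - 4u - 3
Step 1: E′(-2) = 17; u₁ = -2 − 0.1·17 = -3.7
Step 2: E′(-3.7) = 52.87; u₂ = -3.7 − 0.1·52.87 = -8.987

-8.987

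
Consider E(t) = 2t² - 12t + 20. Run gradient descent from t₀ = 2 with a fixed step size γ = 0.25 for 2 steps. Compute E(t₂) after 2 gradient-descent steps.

2

E′(t) = 4t - 12
Step 1: E′(2) = -4; t₁ = 2 − 0.25·(-4) = 3
Step 2: E′(3) = 0; t₂ = 3 − 0.25·0 = 3
E(3) = 2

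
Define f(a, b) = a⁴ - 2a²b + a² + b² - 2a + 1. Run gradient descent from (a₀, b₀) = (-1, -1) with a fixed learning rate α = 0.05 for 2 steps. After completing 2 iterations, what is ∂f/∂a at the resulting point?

-2.906885609472

∇f = (4a³ - 4ab + 2a - 2, -2a² + 2b)
(a₁, b₁) = (-1, -1) − 0.05·(-12, -4) = (-0.4, -0.8)
(a₂, b₂) = (-0.4, -0.8) − 0.05·(-4.336, -1.92) = (-0.1832, -0.704)
∂f/∂a at (-0.1832, -0.704) = -2.906885609472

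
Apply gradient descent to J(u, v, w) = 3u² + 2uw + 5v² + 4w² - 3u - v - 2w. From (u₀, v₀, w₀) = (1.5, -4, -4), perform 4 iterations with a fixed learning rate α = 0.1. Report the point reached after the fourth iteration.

∇J = (6u + 2w - 3, 10v - 1, 2u + 8w - 2)
Step 1: at (1.5, -4, -4), ∇J = (-2, -41, -31) → (1.5, -4, -4) − 0.1·(-2, -41, -31) = (1.7, 0.1, -0.9)
Step 2: at (1.7, 0.1, -0.9), ∇J = (5.4, 0, -5.8) → (1.7, 0.1, -0.9) − 0.1·(5.4, 0, -5.8) = (1.16, 0.1, -0.32)
Step 3: at (1.16, 0.1, -0.32), ∇J = (3.32, 0, -2.24) → (1.16, 0.1, -0.32) − 0.1·(3.32, 0, -2.24) = (0.828, 0.1, -0.096)
Step 4: at (0.828, 0.1, -0.096), ∇J = (1.776, 0, -1.112) → (0.828, 0.1, -0.096) − 0.1·(1.776, 0, -1.112) = (0.6504, 0.1, 0.0152)

(0.6504, 0.1, 0.0152)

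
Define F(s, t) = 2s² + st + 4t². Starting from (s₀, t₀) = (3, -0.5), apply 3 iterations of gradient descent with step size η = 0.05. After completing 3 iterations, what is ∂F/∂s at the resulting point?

∇F = (4s + t, s + 8t)
(s₁, t₁) = (3, -0.5) − 0.05·(11.5, -1) = (2.425, -0.45)
(s₂, t₂) = (2.425, -0.45) − 0.05·(9.25, -1.175) = (1.9625, -0.39125)
(s₃, t₃) = (1.9625, -0.39125) − 0.05·(7.45875, -1.1675) = (1.5895625, -0.332875)
∂F/∂s at (1.5895625, -0.332875) = 6.025375

6.025375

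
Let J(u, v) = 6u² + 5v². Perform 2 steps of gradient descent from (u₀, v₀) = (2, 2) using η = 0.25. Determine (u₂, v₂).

(8, 4.5)

∇J = (12u, 10v)
Step 1: at (2, 2), ∇J = (24, 20) → (2, 2) − 0.25·(24, 20) = (-4, -3)
Step 2: at (-4, -3), ∇J = (-48, -30) → (-4, -3) − 0.25·(-48, -30) = (8, 4.5)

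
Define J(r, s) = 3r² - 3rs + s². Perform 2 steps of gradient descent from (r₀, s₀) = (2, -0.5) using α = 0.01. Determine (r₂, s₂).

(1.7402, -0.36545)

∇J = (6r - 3s, -3r + 2s)
Step 1: at (2, -0.5), ∇J = (13.5, -7) → (2, -0.5) − 0.01·(13.5, -7) = (1.865, -0.43)
Step 2: at (1.865, -0.43), ∇J = (12.48, -6.455) → (1.865, -0.43) − 0.01·(12.48, -6.455) = (1.7402, -0.36545)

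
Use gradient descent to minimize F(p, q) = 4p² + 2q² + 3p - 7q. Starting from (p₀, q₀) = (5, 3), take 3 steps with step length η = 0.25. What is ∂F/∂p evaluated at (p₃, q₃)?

-43

∇F = (8p + 3, 4q - 7)
Step 1: at (5, 3), ∇F = (43, 5) → (5, 3) − 0.25·(43, 5) = (-5.75, 1.75)
Step 2: at (-5.75, 1.75), ∇F = (-43, 0) → (-5.75, 1.75) − 0.25·(-43, 0) = (5, 1.75)
Step 3: at (5, 1.75), ∇F = (43, 0) → (5, 1.75) − 0.25·(43, 0) = (-5.75, 1.75)
∂F/∂p at (-5.75, 1.75) = -43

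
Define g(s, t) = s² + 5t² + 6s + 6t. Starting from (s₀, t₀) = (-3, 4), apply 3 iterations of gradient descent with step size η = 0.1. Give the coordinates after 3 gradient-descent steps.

(-3, -0.6)

∇g = (2s + 6, 10t + 6)
Step 1: at (-3, 4), ∇g = (0, 46) → (-3, 4) − 0.1·(0, 46) = (-3, -0.6)
Step 2: at (-3, -0.6), ∇g = (0, 0) → (-3, -0.6) − 0.1·(0, 0) = (-3, -0.6)
Step 3: at (-3, -0.6), ∇g = (0, 0) → (-3, -0.6) − 0.1·(0, 0) = (-3, -0.6)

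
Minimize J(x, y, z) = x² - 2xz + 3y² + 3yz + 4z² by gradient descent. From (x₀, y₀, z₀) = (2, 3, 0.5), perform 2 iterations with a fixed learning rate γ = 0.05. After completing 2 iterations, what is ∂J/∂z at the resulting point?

0.18

∇J = (2x - 2z, 6y + 3z, -2x + 3y + 8z)
Step 1: at (2, 3, 0.5), ∇J = (3, 19.5, 9) → (2, 3, 0.5) − 0.05·(3, 19.5, 9) = (1.85, 2.025, 0.05)
Step 2: at (1.85, 2.025, 0.05), ∇J = (3.6, 12.3, 2.775) → (1.85, 2.025, 0.05) − 0.05·(3.6, 12.3, 2.775) = (1.67, 1.41, -0.08875)
∂J/∂z at (1.67, 1.41, -0.08875) = 0.18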